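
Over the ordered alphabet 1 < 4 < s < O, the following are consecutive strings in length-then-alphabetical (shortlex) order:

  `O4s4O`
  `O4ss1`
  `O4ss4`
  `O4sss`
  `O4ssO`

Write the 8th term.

Continuing the enumeration 3 steps past O4ssO: O4ssO → O4sO1 → O4sO4 → (answer).

O4sOs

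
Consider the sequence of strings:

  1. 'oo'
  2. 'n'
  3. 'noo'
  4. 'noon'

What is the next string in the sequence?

noonnoo

This is a Fibonacci-style word recurrence s(k) = s(k−1)·s(k−2): e.g. n·oo = noo.
Continuing: noon · noo gives term 5.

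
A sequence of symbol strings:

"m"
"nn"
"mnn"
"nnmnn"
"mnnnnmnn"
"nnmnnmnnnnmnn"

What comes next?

From term 3 onward, concatenate the second-to-last term with the last: m·nn = mnn, nn·mnn = nnmnn, …
Continuing: mnnnnmnn · nnmnnmnnnnmnn gives term 7.

mnnnnmnnnnmnnmnnnnmnn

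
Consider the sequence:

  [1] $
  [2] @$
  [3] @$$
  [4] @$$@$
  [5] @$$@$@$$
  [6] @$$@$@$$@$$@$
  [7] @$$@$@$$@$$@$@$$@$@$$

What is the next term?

@$$@$@$$@$$@$@$$@$@$$@$$@$@$$@$$@$

This is a Fibonacci-style word recurrence s(k) = s(k−1)·s(k−2): e.g. @$·$ = @$$.
So term 8 is @$$@$@$$@$$@$@$$@$@$$·@$$@$@$$@$$@$.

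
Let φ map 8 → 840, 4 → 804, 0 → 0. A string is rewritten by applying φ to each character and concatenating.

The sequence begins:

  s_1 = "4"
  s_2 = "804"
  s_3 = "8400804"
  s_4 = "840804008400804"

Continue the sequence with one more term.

8408040840080400840804008400804

φ(840804008400804) expands symbol-by-symbol to 840 804 0 840 0 804 0 0 840 804 0 0 840 0 804; joining the 15 pieces gives the next term.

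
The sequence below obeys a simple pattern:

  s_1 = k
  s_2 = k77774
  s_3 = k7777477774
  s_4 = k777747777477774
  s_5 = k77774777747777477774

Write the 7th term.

The strings grow by a fixed suffix 77774 each time.
From k77774777747777477774, 2 further steps: k77774777747777477774 → k7777477774777747777477774 → (answer).

k777747777477774777747777477774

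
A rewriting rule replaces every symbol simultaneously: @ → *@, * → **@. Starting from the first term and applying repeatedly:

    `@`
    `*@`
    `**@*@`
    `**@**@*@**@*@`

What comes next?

φ(**@**@*@**@*@) expands symbol-by-symbol to **@ **@ *@ **@ **@ *@ **@ *@ **@ **@ *@ **@ *@; joining the 13 pieces gives the next term.

**@**@*@**@**@*@**@*@**@**@*@**@*@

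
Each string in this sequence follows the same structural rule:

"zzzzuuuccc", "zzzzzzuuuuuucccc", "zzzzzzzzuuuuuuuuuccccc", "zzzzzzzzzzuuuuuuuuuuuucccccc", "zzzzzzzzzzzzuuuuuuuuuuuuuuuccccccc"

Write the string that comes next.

Reading off run lengths: z runs 4, 6, 8, 10, 12; u runs 3, 6, 9, 12, 15; c runs 3, 4, 5, 6, 7 — each is linear in n (n = 1, 2, …).
For the next term, n = 6, so the run lengths are 14, 18, 8.

zzzzzzzzzzzzzzuuuuuuuuuuuuuuuuuucccccccc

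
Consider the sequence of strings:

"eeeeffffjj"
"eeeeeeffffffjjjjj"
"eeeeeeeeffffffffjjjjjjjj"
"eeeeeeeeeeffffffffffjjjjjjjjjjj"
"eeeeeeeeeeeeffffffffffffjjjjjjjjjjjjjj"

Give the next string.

Term n consists of 2n+2 e's, followed by 2n+2 f's, followed by 3n-1 j's (n = 1, 2, …).
Setting n = 6 gives 14, 14, 17 characters in each block.

eeeeeeeeeeeeeeffffffffffffffjjjjjjjjjjjjjjjjj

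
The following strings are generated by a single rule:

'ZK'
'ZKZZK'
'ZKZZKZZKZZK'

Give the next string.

Each string is two copies of the previous one joined by 'Z'.
Doubling ZKZZKZZKZZK with 'Z' between the halves:

ZKZZKZZKZZKZZKZZKZZKZZK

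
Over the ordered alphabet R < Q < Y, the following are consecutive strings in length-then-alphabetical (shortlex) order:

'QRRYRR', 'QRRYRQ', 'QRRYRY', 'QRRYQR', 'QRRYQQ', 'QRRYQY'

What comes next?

The successor of QRRYQY increments the rightmost position that isn't already Y and resets every position after it to R.

QRRYYR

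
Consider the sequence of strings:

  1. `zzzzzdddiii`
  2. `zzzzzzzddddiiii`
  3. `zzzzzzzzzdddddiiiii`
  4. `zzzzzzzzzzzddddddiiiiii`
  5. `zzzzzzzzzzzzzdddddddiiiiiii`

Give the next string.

zzzzzzzzzzzzzzzddddddddiiiiiiii

Each string has the form z^{2n+1} d^{n+1} i^{n+1}, where the shown terms are n = 2, 3, 4, 5, 6.
For the next term, n = 7, so the run lengths are 15, 8, 8.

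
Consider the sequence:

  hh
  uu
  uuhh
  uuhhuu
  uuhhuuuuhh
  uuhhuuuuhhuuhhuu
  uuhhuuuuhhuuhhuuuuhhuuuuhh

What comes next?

uuhhuuuuhhuuhhuuuuhhuuuuhhuuhhuuuuhhuuhhuu

From term 3 onward, concatenate the last term with the second-to-last: uu·hh = uuhh, uuhh·uu = uuhhuu, …
The next term joins uuhhuuuuhhuuhhuuuuhhuuuuhh and uuhhuuuuhhuuhhuu.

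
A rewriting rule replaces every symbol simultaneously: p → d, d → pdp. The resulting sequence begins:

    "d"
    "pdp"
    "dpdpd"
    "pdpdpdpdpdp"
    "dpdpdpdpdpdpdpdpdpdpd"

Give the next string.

pdpdpdpdpdpdpdpdpdpdpdpdpdpdpdpdpdpdpdpdpdp

Replace each of the 21 characters of dpdpdpdpdpdpdpdpdpdpd in place — pdp d pdp d pdp d pdp d pdp d pdp d pdp d pdp d pdp d pdp d pdp — and concatenate.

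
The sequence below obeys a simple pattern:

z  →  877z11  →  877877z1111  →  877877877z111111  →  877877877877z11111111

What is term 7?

877877877877877877z111111111111

Each term wraps the previous one in 877 on the left and 11 on the right.
From 877877877877z11111111, 2 further steps: 877877877877z11111111 → 877877877877877z1111111111 → (answer).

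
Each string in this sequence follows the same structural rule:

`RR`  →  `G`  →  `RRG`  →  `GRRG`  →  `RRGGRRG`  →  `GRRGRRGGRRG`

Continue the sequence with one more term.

Each term (from the third on) is the two preceding terms concatenated in order: term 3 = RR·G = RRG.
Continuing: RRGGRRG · GRRGRRGGRRG gives term 7.

RRGGRRGGRRGRRGGRRG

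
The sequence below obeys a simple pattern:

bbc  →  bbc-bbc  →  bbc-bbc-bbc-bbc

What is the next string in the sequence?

bbc-bbc-bbc-bbc-bbc-bbc-bbc-bbc

Each string is two copies of the previous one joined by '-'.
One more doubling of bbc-bbc-bbc-bbc gives the answer.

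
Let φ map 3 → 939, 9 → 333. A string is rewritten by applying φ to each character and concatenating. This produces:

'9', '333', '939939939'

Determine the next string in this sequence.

333939333333939333333939333

Rewriting each symbol of 939939939: 9→333, 3→939, 9→333, 9→333, 3→939, 9→333, 9→333, 3→939, 9→333, which concatenates to 333 939 333 333 939 333 333 939 333.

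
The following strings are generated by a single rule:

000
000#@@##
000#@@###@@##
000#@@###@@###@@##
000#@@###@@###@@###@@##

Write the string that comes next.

The strings grow by a fixed suffix #@@## each time.
So the next term is 000#@@###@@###@@###@@##·#@@##.

000#@@###@@###@@###@@###@@##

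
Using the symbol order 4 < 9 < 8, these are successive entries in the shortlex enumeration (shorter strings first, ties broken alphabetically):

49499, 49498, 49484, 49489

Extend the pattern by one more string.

Treat 49489 as a base-3 numeral over the given alphabet and add one, carrying through any trailing 8's.

49488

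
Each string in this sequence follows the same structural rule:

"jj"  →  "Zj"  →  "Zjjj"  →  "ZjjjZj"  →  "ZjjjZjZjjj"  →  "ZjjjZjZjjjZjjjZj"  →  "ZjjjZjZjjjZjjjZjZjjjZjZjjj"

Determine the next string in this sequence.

Each term (from the third on) is the previous term followed by the one before it: term 3 = Zj·jj = Zjjj.
The next term joins ZjjjZjZjjjZjjjZjZjjjZjZjjj and ZjjjZjZjjjZjjjZj.

ZjjjZjZjjjZjjjZjZjjjZjZjjjZjjjZjZjjjZjjjZj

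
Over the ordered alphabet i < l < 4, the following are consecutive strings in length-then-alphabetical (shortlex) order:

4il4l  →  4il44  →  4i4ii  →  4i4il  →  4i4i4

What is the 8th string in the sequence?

Continuing the enumeration 3 steps past 4i4i4: 4i4i4 → 4i4li → 4i4ll → (answer).

4i4l4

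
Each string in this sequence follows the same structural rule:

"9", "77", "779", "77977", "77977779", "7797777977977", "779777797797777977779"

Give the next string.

7797777977977779777797797777977977

This is a Fibonacci-style word recurrence s(k) = s(k−1)·s(k−2): e.g. 77·9 = 779.
Continuing: 779777797797777977779 · 7797777977977 gives term 8.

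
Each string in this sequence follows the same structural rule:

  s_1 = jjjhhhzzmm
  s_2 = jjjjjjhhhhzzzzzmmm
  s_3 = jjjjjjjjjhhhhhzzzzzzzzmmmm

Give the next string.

Reading off run lengths: j runs 3, 6, 9; h runs 3, 4, 5; z runs 2, 5, 8; m runs 2, 3, 4 — each is linear in n (n = 1, 2, …).
For the next term, n = 4, so the run lengths are 12, 6, 11, 5.

jjjjjjjjjjjjhhhhhhzzzzzzzzzzzmmmmm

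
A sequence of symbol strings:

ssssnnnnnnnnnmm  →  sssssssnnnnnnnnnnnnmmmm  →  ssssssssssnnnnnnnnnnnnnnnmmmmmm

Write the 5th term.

Reading off run lengths: s runs 4, 7, 10; n runs 9, 12, 15; m runs 2, 4, 6 — each is linear in n, where the shown terms are n = 2, 3, 4.
For term 5, n = 6, so the run lengths are 16, 21, 10.

ssssssssssssssssnnnnnnnnnnnnnnnnnnnnnmmmmmmmmmm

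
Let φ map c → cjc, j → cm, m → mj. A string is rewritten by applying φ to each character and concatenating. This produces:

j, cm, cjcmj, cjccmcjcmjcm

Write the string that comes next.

Expanding cjccmcjcmjcm: c→cjc, j→cm, c→cjc, c→cjc, m→mj, c→cjc, j→cm, c→cjc, m→mj, j→cm, c→cjc, m→mj. Concatenated: cjc cm cjc cjc mj cjc cm cjc mj cm cjc mj.

cjccmcjccjcmjcjccmcjcmjcmcjcmj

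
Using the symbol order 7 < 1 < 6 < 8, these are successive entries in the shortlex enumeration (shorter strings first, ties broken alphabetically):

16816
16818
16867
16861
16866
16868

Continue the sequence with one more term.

Treat 16868 as a base-4 numeral over the given alphabet and add one, carrying through any trailing 8's.

16887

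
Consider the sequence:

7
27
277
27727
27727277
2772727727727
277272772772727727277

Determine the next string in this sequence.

This is a Fibonacci-style word recurrence s(k) = s(k−1)·s(k−2): e.g. 27·7 = 277.
Continuing: 277272772772727727277 · 2772727727727 gives term 8.

2772727727727277272772772727727727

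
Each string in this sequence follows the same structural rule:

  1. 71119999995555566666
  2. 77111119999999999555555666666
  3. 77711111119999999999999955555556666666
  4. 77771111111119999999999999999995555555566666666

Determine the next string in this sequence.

Reading off run lengths: 7 runs 1, 2, 3, 4; 1 runs 3, 5, 7, 9; 9 runs 6, 10, 14, 18; 5 runs 5, 6, 7, 8; 6 runs 5, 6, 7, 8 — each is linear in n, where the shown terms are n = 2, 3, 4, 5.
At n = 6 the blocks have lengths 5, 11, 22, 9, 9.

77777111111111119999999999999999999999555555555666666666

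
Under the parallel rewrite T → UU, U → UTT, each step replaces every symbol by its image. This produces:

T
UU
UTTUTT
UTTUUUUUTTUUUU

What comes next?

Rewriting the 14 symbols of UTTUUUUUTTUUUU one by one yields UTT UU UU UTT UTT UTT UTT UTT UU UU UTT UTT UTT UTT; concatenated:

UTTUUUUUTTUTTUTTUTTUTTUUUUUTTUTTUTTUTT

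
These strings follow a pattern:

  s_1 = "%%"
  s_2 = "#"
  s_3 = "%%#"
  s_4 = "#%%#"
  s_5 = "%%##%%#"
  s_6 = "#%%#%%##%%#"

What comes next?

From term 3 onward, concatenate the second-to-last term with the last: %%·# = %%#, #·%%# = #%%#, …
The next term joins %%##%%# and #%%#%%##%%#.

%%##%%##%%#%%##%%#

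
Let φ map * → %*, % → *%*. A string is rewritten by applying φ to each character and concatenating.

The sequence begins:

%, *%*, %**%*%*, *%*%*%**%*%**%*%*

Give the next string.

Rewriting the 17 symbols of *%*%*%**%*%**%*%* one by one yields %* *%* %* *%* %* *%* %* %* *%* %* *%* %* %* *%* %* *%* %*; concatenated:

%**%*%**%*%**%*%*%**%*%**%*%*%**%*%**%*%*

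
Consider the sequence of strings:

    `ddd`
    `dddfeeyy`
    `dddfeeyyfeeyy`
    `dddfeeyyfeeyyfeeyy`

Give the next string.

dddfeeyyfeeyyfeeyyfeeyy

Each term is the previous one with feeyy appended.
One more step from dddfeeyyfeeyyfeeyy gives the answer.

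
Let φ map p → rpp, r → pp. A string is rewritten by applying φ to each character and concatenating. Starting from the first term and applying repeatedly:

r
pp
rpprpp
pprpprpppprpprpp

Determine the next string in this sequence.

Replace each of the 16 characters of pprpprpppprpprpp in place — rpp rpp pp rpp rpp pp rpp rpp rpp rpp pp rpp rpp pp rpp rpp — and concatenate.

rpprpppprpprpppprpprpprpprpppprpprpppprpprpp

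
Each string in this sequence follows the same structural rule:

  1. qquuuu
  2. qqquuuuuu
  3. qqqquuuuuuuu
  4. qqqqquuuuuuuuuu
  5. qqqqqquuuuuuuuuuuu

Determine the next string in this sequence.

The n-th term is n q's then 2n u's, where the shown terms are n = 2, 3, 4, 5, 6.
For the next term, n = 7, so the run lengths are 7, 14.

qqqqqqquuuuuuuuuuuuuu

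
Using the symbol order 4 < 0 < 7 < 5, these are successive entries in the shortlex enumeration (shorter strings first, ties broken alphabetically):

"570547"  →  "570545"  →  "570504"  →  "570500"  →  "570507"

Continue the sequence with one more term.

570505

Find the rightmost character of 570507 below 5, bump it to the next letter, and reset everything to its right to 4.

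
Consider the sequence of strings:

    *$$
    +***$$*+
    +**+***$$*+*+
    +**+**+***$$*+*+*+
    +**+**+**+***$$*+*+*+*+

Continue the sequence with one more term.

+**+**+**+**+***$$*+*+*+*+*+

Every step adds +** to the front and *+ to the end of the previous string.
So the next term is +**·+**+**+**+***$$*+*+*+*+·*+.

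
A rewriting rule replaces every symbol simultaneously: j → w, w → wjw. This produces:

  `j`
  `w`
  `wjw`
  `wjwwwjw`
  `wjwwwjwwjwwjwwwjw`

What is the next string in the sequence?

Rewriting the 17 symbols of wjwwwjwwjwwjwwwjw one by one yields wjw w wjw wjw wjw w wjw wjw w wjw wjw w wjw wjw wjw w wjw; concatenated:

wjwwwjwwjwwjwwwjwwjwwwjwwjwwwjwwjwwjwwwjw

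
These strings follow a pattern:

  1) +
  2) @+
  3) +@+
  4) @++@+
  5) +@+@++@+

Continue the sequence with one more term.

@++@++@+@++@+

Each term (from the third on) is the two preceding terms concatenated in order: term 3 = +·@+ = +@+.
So term 6 is @++@+·+@+@++@+.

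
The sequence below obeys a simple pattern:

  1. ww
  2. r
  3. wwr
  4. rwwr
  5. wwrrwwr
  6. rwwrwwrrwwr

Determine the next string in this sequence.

wwrrwwrrwwrwwrrwwr

Each term (from the third on) is the two preceding terms concatenated in order: term 3 = ww·r = wwr.
The next term joins wwrrwwr and rwwrwwrrwwr.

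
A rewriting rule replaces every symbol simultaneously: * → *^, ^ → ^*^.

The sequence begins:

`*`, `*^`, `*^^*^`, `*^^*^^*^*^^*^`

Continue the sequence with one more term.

φ(*^^*^^*^*^^*^) expands symbol-by-symbol to *^ ^*^ ^*^ *^ ^*^ ^*^ *^ ^*^ *^ ^*^ ^*^ *^ ^*^; joining the 13 pieces gives the next term.

*^^*^^*^*^^*^^*^*^^*^*^^*^^*^*^^*^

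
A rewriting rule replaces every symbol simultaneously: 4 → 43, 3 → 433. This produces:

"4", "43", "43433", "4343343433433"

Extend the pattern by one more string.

4343343433433434334343343343433433

Applying the rule to each of the 13 symbols of 4343343433433 gives the pieces 43 433 43 433 433 43 433 43 433 433 43 433 433, which concatenate to the answer.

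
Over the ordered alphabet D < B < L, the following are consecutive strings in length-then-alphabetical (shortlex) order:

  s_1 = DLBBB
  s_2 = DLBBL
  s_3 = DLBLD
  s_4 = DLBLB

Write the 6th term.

Stepping forward 2 times from DLBLB: DLBLB → DLBLL, then the target.

DLLDD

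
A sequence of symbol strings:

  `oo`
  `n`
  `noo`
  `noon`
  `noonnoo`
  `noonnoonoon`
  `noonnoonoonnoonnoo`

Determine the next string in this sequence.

noonnoonoonnoonnoonoonnoonoon

Each term (from the third on) is the previous term followed by the one before it: term 3 = n·oo = noo.
So term 8 is noonnoonoonnoonnoo·noonnoonoon.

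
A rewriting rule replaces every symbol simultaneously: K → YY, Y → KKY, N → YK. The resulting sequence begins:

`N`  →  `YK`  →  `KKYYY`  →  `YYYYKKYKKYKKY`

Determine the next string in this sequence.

Applying the rule to each of the 13 symbols of YYYYKKYKKYKKY gives the pieces KKY KKY KKY KKY YY YY KKY YY YY KKY YY YY KKY, which concatenate to the answer.

KKYKKYKKYKKYYYYYKKYYYYYKKYYYYYKKY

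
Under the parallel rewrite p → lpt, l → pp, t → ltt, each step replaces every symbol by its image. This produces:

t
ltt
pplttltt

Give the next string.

Rewriting each symbol of pplttltt: p→lpt, p→lpt, l→pp, t→ltt, t→ltt, l→pp, t→ltt, t→ltt, which concatenates to lpt lpt pp ltt ltt pp ltt ltt.

lptlptpplttlttpplttltt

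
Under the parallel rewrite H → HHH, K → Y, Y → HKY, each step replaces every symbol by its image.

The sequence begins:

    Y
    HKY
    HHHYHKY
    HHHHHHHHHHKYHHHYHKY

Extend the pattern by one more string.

Rewriting the 19 symbols of HHHHHHHHHHKYHHHYHKY one by one yields HHH HHH HHH HHH HHH HHH HHH HHH HHH HHH Y HKY HHH HHH HHH HKY HHH Y HKY; concatenated:

HHHHHHHHHHHHHHHHHHHHHHHHHHHHHHYHKYHHHHHHHHHHKYHHHYHKY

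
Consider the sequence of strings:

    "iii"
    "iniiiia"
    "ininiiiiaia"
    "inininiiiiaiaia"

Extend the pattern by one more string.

s(k+1) = in·s(k)·ia, so each term gains in as a prefix and ia as a suffix.
So the next term is in·inininiiiiaiaia·ia.

ininininiiiiaiaiaia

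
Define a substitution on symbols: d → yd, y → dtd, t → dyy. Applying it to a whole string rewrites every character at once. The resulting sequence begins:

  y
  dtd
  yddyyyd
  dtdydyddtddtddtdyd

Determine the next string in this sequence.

Replace each of the 18 characters of dtdydyddtddtddtdyd in place — yd dyy yd dtd yd dtd yd yd dyy yd yd dyy yd yd dyy yd dtd yd — and concatenate.

yddyyyddtdyddtdydyddyyydyddyyydyddyyyddtdyd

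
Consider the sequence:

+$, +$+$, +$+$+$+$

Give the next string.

Each string is two copies of the previous one concatenated.
So the next term is two copies of +$+$+$+$.

+$+$+$+$+$+$+$+$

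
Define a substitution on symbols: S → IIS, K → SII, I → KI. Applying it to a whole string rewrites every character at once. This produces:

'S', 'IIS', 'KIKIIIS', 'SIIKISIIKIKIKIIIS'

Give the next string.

φ(SIIKISIIKIKIKIIIS) expands symbol-by-symbol to IIS KI KI SII KI IIS KI KI SII KI SII KI SII KI KI KI IIS; joining the 17 pieces gives the next term.

IISKIKISIIKIIISKIKISIIKISIIKISIIKIKIKIIIS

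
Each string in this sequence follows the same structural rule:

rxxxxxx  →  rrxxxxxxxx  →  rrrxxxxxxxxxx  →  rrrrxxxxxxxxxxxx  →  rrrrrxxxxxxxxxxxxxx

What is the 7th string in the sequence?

rrrrrrrxxxxxxxxxxxxxxxxxx

The n-th term is n-1 r's then 2n+2 x's, where the shown terms are n = 2, 3, 4, 5, 6.
At n = 8 the blocks have lengths 7, 18.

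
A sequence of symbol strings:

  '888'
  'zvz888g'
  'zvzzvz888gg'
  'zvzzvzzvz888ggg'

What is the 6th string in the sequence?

Each term wraps the previous one in zvz on the left and g on the right.
From zvzzvzzvz888ggg, 2 further steps: zvzzvzzvz888ggg → zvzzvzzvzzvz888gggg → (answer).

zvzzvzzvzzvzzvz888ggggg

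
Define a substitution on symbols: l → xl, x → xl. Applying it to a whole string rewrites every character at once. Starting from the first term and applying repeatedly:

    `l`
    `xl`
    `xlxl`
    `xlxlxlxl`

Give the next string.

xlxlxlxlxlxlxlxl

Apply φ to xlxlxlxl symbol by symbol: x→xl, l→xl, x→xl, l→xl, x→xl, l→xl, x→xl, l→xl; joined: xl xl xl xl xl xl xl xl.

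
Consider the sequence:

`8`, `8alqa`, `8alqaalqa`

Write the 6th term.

8alqaalqaalqaalqaalqa

The strings grow by a fixed suffix alqa each time.
From 8alqaalqa, 3 further steps: 8alqaalqa → 8alqaalqaalqa → 8alqaalqaalqaalqa → (answer).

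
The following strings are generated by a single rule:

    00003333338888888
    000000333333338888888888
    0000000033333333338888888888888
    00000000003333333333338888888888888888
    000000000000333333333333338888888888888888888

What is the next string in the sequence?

Reading off run lengths: 0 runs 4, 6, 8, 10, 12; 3 runs 6, 8, 10, 12, 14; 8 runs 7, 10, 13, 16, 19 — each is linear in n, where the shown terms are n = 2, 3, 4, 5, 6.
Setting n = 7 gives 14, 16, 22 characters in each block.

0000000000000033333333333333338888888888888888888888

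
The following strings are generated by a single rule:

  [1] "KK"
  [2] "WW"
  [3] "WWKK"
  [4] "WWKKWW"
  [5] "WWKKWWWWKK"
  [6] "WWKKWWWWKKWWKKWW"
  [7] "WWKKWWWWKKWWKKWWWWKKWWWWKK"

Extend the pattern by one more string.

WWKKWWWWKKWWKKWWWWKKWWWWKKWWKKWWWWKKWWKKWW

This is a Fibonacci-style word recurrence s(k) = s(k−1)·s(k−2): e.g. WW·KK = WWKK.
Continuing: WWKKWWWWKKWWKKWWWWKKWWWWKK · WWKKWWWWKKWWKKWW gives term 8.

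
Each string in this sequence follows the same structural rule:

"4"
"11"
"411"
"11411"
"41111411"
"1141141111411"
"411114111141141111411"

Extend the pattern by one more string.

From term 3 onward, concatenate the second-to-last term with the last: 4·11 = 411, 11·411 = 11411, …
Continuing: 1141141111411 · 411114111141141111411 gives term 8.

1141141111411411114111141141111411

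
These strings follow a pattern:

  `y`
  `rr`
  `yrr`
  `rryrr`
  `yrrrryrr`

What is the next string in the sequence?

rryrryrrrryrr

This is a Fibonacci-style word recurrence s(k) = s(k−2)·s(k−1): e.g. y·rr = yrr.
The next term joins rryrr and yrrrryrr.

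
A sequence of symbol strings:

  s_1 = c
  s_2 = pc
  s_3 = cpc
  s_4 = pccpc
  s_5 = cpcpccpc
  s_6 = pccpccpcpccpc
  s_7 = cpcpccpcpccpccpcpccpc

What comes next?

From term 3 onward, concatenate the second-to-last term with the last: c·pc = cpc, pc·cpc = pccpc, …
Continuing: pccpccpcpccpc · cpcpccpcpccpccpcpccpc gives term 8.

pccpccpcpccpccpcpccpcpccpccpcpccpc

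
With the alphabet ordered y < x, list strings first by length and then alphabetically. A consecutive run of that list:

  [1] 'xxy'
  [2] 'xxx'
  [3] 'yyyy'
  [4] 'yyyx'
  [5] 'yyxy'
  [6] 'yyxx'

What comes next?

The successor of yyxx increments the rightmost position that isn't already x and resets every position after it to y.

yxyy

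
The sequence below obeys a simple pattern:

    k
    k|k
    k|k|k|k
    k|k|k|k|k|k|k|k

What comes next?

Every step duplicates the string with '|' between the halves.
Doubling k|k|k|k|k|k|k|k with '|' between the halves:

k|k|k|k|k|k|k|k|k|k|k|k|k|k|k|k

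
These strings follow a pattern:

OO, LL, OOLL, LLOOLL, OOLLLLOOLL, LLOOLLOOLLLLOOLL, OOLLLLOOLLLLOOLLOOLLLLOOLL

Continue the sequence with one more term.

From term 3 onward, concatenate the second-to-last term with the last: OO·LL = OOLL, LL·OOLL = LLOOLL, …
So term 8 is LLOOLLOOLLLLOOLL·OOLLLLOOLLLLOOLLOOLLLLOOLL.

LLOOLLOOLLLLOOLLOOLLLLOOLLLLOOLLOOLLLLOOLL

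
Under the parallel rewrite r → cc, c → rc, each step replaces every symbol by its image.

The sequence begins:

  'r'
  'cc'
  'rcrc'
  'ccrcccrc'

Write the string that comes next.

Apply φ to ccrcccrc symbol by symbol: c→rc, c→rc, r→cc, c→rc, c→rc, c→rc, r→cc, c→rc; joined: rc rc cc rc rc rc cc rc.

rcrcccrcrcrcccrc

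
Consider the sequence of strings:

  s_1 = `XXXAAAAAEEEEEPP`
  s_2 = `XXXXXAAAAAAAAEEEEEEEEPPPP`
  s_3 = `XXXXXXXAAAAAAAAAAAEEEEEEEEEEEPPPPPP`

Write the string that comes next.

Each string has the form X^{2n+1} A^{3n+2} E^{3n+2} P^{2n} (n = 1, 2, …).
For the next term, n = 4, so the run lengths are 9, 14, 14, 8.

XXXXXXXXXAAAAAAAAAAAAAAEEEEEEEEEEEEEEPPPPPPPP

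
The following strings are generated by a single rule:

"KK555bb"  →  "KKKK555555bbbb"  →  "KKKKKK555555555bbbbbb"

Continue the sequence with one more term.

KKKKKKKK555555555555bbbbbbbb

Term n consists of 2n K's, followed by 3n 5's, followed by 2n b's (n = 1, 2, …).
For the next term, n = 4, so the run lengths are 8, 12, 8.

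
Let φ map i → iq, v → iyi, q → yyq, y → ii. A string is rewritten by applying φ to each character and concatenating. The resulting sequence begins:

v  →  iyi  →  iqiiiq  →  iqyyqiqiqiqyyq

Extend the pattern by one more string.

φ(iqyyqiqiqiqyyq) expands symbol-by-symbol to iq yyq ii ii yyq iq yyq iq yyq iq yyq ii ii yyq; joining the 14 pieces gives the next term.

iqyyqiiiiyyqiqyyqiqyyqiqyyqiiiiyyq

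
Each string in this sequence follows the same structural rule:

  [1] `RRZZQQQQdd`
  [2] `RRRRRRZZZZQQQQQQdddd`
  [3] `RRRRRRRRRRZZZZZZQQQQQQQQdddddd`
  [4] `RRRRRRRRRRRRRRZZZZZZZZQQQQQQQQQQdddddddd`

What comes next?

RRRRRRRRRRRRRRRRRRZZZZZZZZZZQQQQQQQQQQQQdddddddddd

Reading off run lengths: R runs 2, 6, 10, 14; Z runs 2, 4, 6, 8; Q runs 4, 6, 8, 10; d runs 2, 4, 6, 8 — each is linear in n (n = 1, 2, …).
Setting n = 5 gives 18, 10, 12, 10 characters in each block.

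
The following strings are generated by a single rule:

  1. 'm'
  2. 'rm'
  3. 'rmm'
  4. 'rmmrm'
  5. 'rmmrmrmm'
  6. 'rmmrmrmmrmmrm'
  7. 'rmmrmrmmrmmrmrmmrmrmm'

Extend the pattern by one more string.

rmmrmrmmrmmrmrmmrmrmmrmmrmrmmrmmrm

From term 3 onward, concatenate the last term with the second-to-last: rm·m = rmm, rmm·rm = rmmrm, …
Continuing: rmmrmrmmrmmrmrmmrmrmm · rmmrmrmmrmmrm gives term 8.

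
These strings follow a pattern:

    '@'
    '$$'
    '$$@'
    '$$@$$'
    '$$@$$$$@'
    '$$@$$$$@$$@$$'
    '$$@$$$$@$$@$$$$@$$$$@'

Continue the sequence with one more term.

$$@$$$$@$$@$$$$@$$$$@$$@$$$$@$$@$$

From term 3 onward, concatenate the last term with the second-to-last: $$·@ = $$@, $$@·$$ = $$@$$, …
Continuing: $$@$$$$@$$@$$$$@$$$$@ · $$@$$$$@$$@$$ gives term 8.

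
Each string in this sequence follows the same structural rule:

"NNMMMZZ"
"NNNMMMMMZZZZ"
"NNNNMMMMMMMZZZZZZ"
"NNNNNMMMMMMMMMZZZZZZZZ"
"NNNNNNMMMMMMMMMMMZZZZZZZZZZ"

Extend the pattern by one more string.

NNNNNNNMMMMMMMMMMMMMZZZZZZZZZZZZ

The n-th term is n+1 N's then 2n+1 M's then 2n Z's (n = 1, 2, …).
At n = 6 the blocks have lengths 7, 13, 12.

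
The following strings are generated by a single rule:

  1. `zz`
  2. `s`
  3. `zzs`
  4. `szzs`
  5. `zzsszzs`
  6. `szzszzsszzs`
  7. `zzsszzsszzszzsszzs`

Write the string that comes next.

szzszzsszzszzsszzsszzszzsszzs

This is a Fibonacci-style word recurrence s(k) = s(k−2)·s(k−1): e.g. zz·s = zzs.
So term 8 is szzszzsszzs·zzsszzsszzszzsszzs.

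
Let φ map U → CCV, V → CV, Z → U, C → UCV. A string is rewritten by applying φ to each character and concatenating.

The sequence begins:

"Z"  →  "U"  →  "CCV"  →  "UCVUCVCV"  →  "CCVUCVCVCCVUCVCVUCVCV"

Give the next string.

φ(CCVUCVCVCCVUCVCVUCVCV) expands symbol-by-symbol to UCV UCV CV CCV UCV CV UCV CV UCV UCV CV CCV UCV CV UCV CV CCV UCV CV UCV CV; joining the 21 pieces gives the next term.

UCVUCVCVCCVUCVCVUCVCVUCVUCVCVCCVUCVCVUCVCVCCVUCVCVUCVCV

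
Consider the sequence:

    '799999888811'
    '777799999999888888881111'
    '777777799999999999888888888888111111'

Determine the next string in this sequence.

777777777799999999999999888888888888888811111111

Each string has the form 7^{3n-2} 9^{3n+2} 8^{4n} 1^{2n} (n = 1, 2, …).
For the next term, n = 4, so the run lengths are 10, 14, 16, 8.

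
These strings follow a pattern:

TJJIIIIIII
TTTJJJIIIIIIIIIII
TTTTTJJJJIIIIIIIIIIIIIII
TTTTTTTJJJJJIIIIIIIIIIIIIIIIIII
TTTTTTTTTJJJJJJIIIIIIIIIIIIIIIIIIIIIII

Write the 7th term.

TTTTTTTTTTTTTJJJJJJJJIIIIIIIIIIIIIIIIIIIIIIIIIIIIIII

Term n consists of 2n-1 T's, followed by n+1 J's, followed by 4n+3 I's (n = 1, 2, …).
For term 7, n = 7, so the run lengths are 13, 8, 31.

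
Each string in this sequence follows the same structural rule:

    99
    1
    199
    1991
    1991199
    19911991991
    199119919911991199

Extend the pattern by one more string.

19911991991199119919911991991

Each term (from the third on) is the previous term followed by the one before it: term 3 = 1·99 = 199.
So term 8 is 199119919911991199·19911991991.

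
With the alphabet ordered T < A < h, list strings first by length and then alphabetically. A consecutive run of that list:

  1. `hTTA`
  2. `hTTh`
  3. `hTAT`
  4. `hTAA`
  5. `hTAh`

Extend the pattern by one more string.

hThT

Find the rightmost character of hTAh below h, bump it to the next letter, and reset everything to its right to T.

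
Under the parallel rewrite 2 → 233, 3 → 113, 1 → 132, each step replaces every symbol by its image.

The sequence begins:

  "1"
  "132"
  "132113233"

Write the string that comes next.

Apply φ to 132113233 symbol by symbol: 1→132, 3→113, 2→233, 1→132, 1→132, 3→113, 2→233, 3→113, 3→113; joined: 132 113 233 132 132 113 233 113 113.

132113233132132113233113113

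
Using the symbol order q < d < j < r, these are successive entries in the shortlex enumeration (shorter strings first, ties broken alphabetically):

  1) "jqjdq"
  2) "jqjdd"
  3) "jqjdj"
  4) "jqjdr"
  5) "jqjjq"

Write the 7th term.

Continuing the enumeration 2 steps past jqjjq: jqjjq → jqjjd → (answer).

jqjjj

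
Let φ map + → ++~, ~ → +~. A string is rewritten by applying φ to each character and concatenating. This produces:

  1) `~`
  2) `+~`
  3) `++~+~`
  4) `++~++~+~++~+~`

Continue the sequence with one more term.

Replace each of the 13 characters of ++~++~+~++~+~ in place — ++~ ++~ +~ ++~ ++~ +~ ++~ +~ ++~ ++~ +~ ++~ +~ — and concatenate.

++~++~+~++~++~+~++~+~++~++~+~++~+~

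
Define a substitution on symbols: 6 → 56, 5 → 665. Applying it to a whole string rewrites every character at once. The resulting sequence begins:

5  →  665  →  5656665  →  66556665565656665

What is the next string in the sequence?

56566656655656566656655666556665565656665

Applying the rule to each of the 17 symbols of 66556665565656665 gives the pieces 56 56 665 665 56 56 56 665 665 56 665 56 665 56 56 56 665, which concatenate to the answer.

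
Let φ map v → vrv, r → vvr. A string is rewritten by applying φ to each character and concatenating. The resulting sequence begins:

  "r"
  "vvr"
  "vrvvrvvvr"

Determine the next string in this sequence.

Expanding vrvvrvvvr: v→vrv, r→vvr, v→vrv, v→vrv, r→vvr, v→vrv, v→vrv, v→vrv, r→vvr. Concatenated: vrv vvr vrv vrv vvr vrv vrv vrv vvr.

vrvvvrvrvvrvvvrvrvvrvvrvvvr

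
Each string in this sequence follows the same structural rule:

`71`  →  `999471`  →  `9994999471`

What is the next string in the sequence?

The strings grow by a fixed prefix 9994 each time.
So the next term is 9994·9994999471.

99949994999471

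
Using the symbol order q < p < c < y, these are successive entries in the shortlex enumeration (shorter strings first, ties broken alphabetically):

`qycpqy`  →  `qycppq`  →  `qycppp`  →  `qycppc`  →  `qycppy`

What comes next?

Find the rightmost character of qycppy below y, bump it to the next letter, and reset everything to its right to q.

qycpcq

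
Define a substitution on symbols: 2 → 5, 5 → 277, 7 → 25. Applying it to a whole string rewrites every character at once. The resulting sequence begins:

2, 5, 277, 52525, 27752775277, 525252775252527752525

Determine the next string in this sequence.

Rewriting the 21 symbols of 525252775252527752525 one by one yields 277 5 277 5 277 5 25 25 277 5 277 5 277 5 25 25 277 5 277 5 277; concatenated:

2775277527752525277527752775252527752775277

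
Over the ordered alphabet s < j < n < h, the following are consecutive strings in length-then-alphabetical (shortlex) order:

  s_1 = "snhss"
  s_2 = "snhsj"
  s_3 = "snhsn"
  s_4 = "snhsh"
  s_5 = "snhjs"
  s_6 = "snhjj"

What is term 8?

snhjh

Advancing 2 positions from snhjj through snhjj → snhjn reaches term 8.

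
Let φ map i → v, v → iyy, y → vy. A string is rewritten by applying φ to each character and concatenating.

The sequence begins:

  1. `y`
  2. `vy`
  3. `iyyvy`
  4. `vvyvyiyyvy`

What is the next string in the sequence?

iyyiyyvyiyyvyvvyvyiyyvy

Expanding vvyvyiyyvy: v→iyy, v→iyy, y→vy, v→iyy, y→vy, i→v, y→vy, y→vy, v→iyy, y→vy. Concatenated: iyy iyy vy iyy vy v vy vy iyy vy.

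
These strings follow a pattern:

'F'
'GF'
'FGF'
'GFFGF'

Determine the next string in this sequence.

FGFGFFGF

This is a Fibonacci-style word recurrence s(k) = s(k−2)·s(k−1): e.g. F·GF = FGF.
The next term joins FGF and GFFGF.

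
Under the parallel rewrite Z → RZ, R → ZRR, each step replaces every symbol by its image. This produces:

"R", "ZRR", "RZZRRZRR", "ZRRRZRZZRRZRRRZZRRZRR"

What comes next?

Rewriting the 21 symbols of ZRRRZRZZRRZRRRZZRRZRR one by one yields RZ ZRR ZRR ZRR RZ ZRR RZ RZ ZRR ZRR RZ ZRR ZRR ZRR RZ RZ ZRR ZRR RZ ZRR ZRR; concatenated:

RZZRRZRRZRRRZZRRRZRZZRRZRRRZZRRZRRZRRRZRZZRRZRRRZZRRZRR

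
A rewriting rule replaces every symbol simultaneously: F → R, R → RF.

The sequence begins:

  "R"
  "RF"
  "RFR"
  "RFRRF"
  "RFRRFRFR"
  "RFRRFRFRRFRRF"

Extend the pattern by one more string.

RFRRFRFRRFRRFRFRRFRFR

Replace each of the 13 characters of RFRRFRFRRFRRF in place — RF R RF RF R RF R RF RF R RF RF R — and concatenate.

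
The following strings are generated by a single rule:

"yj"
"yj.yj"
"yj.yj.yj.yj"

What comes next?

s(k+1) = s(k)·.·s(k) — each term doubles the last with '.' between the halves.
One more doubling of yj.yj.yj.yj gives the answer.

yj.yj.yj.yj.yj.yj.yj.yj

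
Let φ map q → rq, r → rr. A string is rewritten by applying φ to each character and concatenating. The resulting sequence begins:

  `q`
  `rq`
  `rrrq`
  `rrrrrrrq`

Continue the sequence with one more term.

rrrrrrrrrrrrrrrq

Expanding rrrrrrrq: r→rr, r→rr, r→rr, r→rr, r→rr, r→rr, r→rr, q→rq. Concatenated: rr rr rr rr rr rr rr rq.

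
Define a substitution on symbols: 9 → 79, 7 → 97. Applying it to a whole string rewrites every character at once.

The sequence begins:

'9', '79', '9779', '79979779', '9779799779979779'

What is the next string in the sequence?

φ(9779799779979779) expands symbol-by-symbol to 79 97 97 79 97 79 79 97 97 79 79 97 79 97 97 79; joining the 16 pieces gives the next term.

79979779977979979779799779979779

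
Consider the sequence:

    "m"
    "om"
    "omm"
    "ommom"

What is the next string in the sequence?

This is a Fibonacci-style word recurrence s(k) = s(k−1)·s(k−2): e.g. om·m = omm.
Continuing: ommom · omm gives term 5.

ommomomm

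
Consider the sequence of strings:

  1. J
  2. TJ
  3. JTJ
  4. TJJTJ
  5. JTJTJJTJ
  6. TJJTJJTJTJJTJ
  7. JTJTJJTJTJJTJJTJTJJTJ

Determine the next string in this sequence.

TJJTJJTJTJJTJJTJTJJTJTJJTJJTJTJJTJ

From term 3 onward, concatenate the second-to-last term with the last: J·TJ = JTJ, TJ·JTJ = TJJTJ, …
The next term joins TJJTJJTJTJJTJ and JTJTJJTJTJJTJJTJTJJTJ.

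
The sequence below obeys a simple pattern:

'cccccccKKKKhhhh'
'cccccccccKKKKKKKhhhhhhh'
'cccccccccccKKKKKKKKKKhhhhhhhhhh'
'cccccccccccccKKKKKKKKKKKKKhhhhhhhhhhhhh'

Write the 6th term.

The n-th term is 2n+3 c's then 3n-2 K's then 3n-2 h's, where the shown terms are n = 2, 3, 4, 5.
At n = 7 the blocks have lengths 17, 19, 19.

cccccccccccccccccKKKKKKKKKKKKKKKKKKKhhhhhhhhhhhhhhhhhhh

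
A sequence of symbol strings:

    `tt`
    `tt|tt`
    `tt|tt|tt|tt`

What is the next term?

Each string is two copies of the previous one joined by '|'.
One more doubling of tt|tt|tt|tt gives the answer.

tt|tt|tt|tt|tt|tt|tt|tt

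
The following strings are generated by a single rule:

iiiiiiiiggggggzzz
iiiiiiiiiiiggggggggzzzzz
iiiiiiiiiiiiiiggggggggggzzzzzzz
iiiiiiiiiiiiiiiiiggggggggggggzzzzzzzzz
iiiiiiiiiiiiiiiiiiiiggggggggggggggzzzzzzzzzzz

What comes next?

iiiiiiiiiiiiiiiiiiiiiiiggggggggggggggggzzzzzzzzzzzzz

Each string has the form i^{3n+2} g^{2n+2} z^{2n-1}, where the shown terms are n = 2, 3, 4, 5, 6.
For the next term, n = 7, so the run lengths are 23, 16, 13.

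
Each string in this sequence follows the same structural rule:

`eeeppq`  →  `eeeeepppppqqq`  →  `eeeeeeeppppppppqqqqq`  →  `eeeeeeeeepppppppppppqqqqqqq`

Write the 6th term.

The n-th term is 2n+1 e's then 3n-1 p's then 2n-1 q's (n = 1, 2, …).
Setting n = 6 gives 13, 17, 11 characters in each block.

eeeeeeeeeeeeepppppppppppppppppqqqqqqqqqqq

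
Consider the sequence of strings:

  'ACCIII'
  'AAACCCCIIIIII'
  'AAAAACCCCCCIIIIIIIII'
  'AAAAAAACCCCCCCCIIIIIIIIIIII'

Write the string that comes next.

AAAAAAAAACCCCCCCCCCIIIIIIIIIIIIIII

Each string has the form A^{2n-1} C^{2n} I^{3n} (n = 1, 2, …).
Setting n = 5 gives 9, 10, 15 characters in each block.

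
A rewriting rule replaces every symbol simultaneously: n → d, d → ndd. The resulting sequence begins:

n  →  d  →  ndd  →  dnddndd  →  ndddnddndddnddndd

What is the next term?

dnddnddndddnddndddnddnddndddnddndddnddndd

Applying the rule to each of the 17 symbols of ndddnddndddnddndd gives the pieces d ndd ndd ndd d ndd ndd d ndd ndd ndd d ndd ndd d ndd ndd, which concatenate to the answer.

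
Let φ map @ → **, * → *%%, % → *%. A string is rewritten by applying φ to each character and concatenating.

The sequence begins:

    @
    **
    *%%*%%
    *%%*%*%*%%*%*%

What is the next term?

Replace each of the 14 characters of *%%*%*%*%%*%*% in place — *%% *% *% *%% *% *%% *% *%% *% *% *%% *% *%% *% — and concatenate.

*%%*%*%*%%*%*%%*%*%%*%*%*%%*%*%%*%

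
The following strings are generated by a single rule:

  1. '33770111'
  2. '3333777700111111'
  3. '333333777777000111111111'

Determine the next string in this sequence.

The n-th term is 2n 3's then 2n 7's then n 0's then 3n 1's (n = 1, 2, …).
For the next term, n = 4, so the run lengths are 8, 8, 4, 12.

33333333777777770000111111111111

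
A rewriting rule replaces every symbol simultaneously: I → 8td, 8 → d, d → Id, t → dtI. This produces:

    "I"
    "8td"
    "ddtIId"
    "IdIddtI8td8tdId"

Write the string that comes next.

Rewriting the 15 symbols of IdIddtI8td8tdId one by one yields 8td Id 8td Id Id dtI 8td d dtI Id d dtI Id 8td Id; concatenated:

8tdId8tdIdIddtI8tdddtIIdddtIId8tdId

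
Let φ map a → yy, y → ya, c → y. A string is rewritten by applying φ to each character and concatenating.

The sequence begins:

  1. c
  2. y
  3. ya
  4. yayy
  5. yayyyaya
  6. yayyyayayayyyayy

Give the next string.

Rewriting the 16 symbols of yayyyayayayyyayy one by one yields ya yy ya ya ya yy ya yy ya yy ya ya ya yy ya ya; concatenated:

yayyyayayayyyayyyayyyayayayyyaya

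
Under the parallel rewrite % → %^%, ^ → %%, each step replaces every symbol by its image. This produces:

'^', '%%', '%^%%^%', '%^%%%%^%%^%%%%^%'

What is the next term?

Rewriting the 16 symbols of %^%%%%^%%^%%%%^% one by one yields %^% %% %^% %^% %^% %^% %% %^% %^% %% %^% %^% %^% %^% %% %^%; concatenated:

%^%%%%^%%^%%^%%^%%%%^%%^%%%%^%%^%%^%%^%%%%^%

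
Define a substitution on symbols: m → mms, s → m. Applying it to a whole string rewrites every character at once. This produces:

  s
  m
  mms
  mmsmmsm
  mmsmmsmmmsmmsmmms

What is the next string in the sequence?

mmsmmsmmmsmmsmmmsmmsmmsmmmsmmsmmmsmmsmmsm

φ(mmsmmsmmmsmmsmmms) expands symbol-by-symbol to mms mms m mms mms m mms mms mms m mms mms m mms mms mms m; joining the 17 pieces gives the next term.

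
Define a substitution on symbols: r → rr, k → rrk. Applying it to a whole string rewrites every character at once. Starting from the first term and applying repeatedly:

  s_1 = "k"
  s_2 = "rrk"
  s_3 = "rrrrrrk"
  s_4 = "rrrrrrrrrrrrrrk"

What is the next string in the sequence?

rrrrrrrrrrrrrrrrrrrrrrrrrrrrrrk

Replace each of the 15 characters of rrrrrrrrrrrrrrk in place — rr rr rr rr rr rr rr rr rr rr rr rr rr rr rrk — and concatenate.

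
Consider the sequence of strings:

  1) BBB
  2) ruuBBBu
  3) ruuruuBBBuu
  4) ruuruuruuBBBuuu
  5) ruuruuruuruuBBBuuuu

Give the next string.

s(k+1) = ruu·s(k)·u, so each term gains ruu as a prefix and u as a suffix.
Applying this once more to ruuruuruuruuBBBuuuu:

ruuruuruuruuruuBBBuuuuu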